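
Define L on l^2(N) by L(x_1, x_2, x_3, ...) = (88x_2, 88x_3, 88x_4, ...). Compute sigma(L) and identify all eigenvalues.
sigma(L) = closed disk {z in C : |z| ≤ 88}; sigma_p(L) = open disk {z in C : |z| < 88}

Note L = 88·V where V is the unit left shift (V x)_k = x_{k+1}; so sigma(L) = 88·sigma(V) and ||L|| = 88||V||. ||L x||^2 = 7744sum_{k≥2} |x_k|^2 ≤ 7744||x||^2, with equality on {x : x_1 = 0}, so ||L|| = 88. For any lambda with |lambda| < 88, set r = lambda/88 (|r| < 1); the vector x = (1, r, r^2, ...) is in l^2 and satisfies L x = 88(r, r^2, ...) = lambda x, so lambda is an eigenvalue. On the boundary |lambda| = 88 the geometric series diverges, so no l^2 eigenvector exists, but these lambda lie in the approximate point spectrum. Hence sigma(L) is the closed disk of radius 88 and sigma_p(L) is the open disk.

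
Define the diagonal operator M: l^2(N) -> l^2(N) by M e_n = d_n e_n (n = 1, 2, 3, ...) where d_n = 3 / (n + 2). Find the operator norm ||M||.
||M|| = 1 (attained at n = 1)

For M diagonal, ||M|| = sup_n |d_n| = sup_n 3/(n + 2). This is positive and strictly decreasing in n, so the supremum is attained at n = 1: d_1 = 3/(1 + 2) = 1. Hence ||M|| = 1.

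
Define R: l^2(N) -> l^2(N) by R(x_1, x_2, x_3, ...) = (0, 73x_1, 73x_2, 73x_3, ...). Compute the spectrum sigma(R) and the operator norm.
sigma(R) = closed disk {z in C : |z| ≤ 73}; ||R|| = 73

Note R = 73·U where U is the unit right shift (U x)_k = x_{k-1} (with x_0 := 0); so ||R|| = 73||U|| and sigma(R) = 73·sigma(U). ||R x||^2 = sum_{k≥1} |73x_k|^2 = 5329||x||^2, so ||R|| = 73 and sigma(R) ⊂ {|z| ≤ 73}. For any |lambda| < 73, the equation (R - lambda I) x = 0 forces x_1 = 0, then 73x_k = lambda x_{k+1} ⇒ x = 0, so R has no eigenvalues. But (R - lambda I) is not surjective for |lambda| < 73: solving (R - lambda I) x = e_1 would require x_n proportional to (lambda/73)^(-n), which is not in l^2. So every |lambda| < 73 lies in the residual spectrum. The boundary |lambda| = 73 is in the approximate point spectrum (the spectrum is closed). Hence sigma(R) is the closed disk of radius 73.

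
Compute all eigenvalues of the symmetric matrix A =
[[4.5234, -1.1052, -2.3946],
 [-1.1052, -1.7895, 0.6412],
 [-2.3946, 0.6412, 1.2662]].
sigma(A) ≈ {-2, 0, 6}

A is real symmetric, so its spectrum consists of real eigenvalues. Expanding the characteristic polynomial of the displayed matrix gives
  det(λ I - A) = p(λ) = λ^3 + (-4)λ^2 + (-12)λ + (0).
Solving p(λ) = 0 yields eigenvalues ≈ -2, 0, 6. (A is shown rounded to 4 decimals, so these recover the underlying integer eigenvalues to within that precision.)
Verification: the trace of A = 4 equals the sum of eigenvalues 4, and det(A) ≈ -0.0007 matches the eigenvalue product 0.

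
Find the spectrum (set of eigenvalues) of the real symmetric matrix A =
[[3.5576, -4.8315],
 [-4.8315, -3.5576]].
sigma(A) ≈ {-6, 6}

A is real symmetric, so its spectrum consists of real eigenvalues. Expanding the characteristic polynomial of the displayed matrix gives
  det(λ I - A) = p(λ) = λ^2 + (0)λ + (-36).
Solving p(λ) = 0 yields eigenvalues ≈ -6, 6. (A is shown rounded to 4 decimals, so these recover the underlying integer eigenvalues to within that precision.)
Verification: the trace of A = 0 equals the sum of eigenvalues 0, and det(A) ≈ -35.9999 matches the eigenvalue product -36.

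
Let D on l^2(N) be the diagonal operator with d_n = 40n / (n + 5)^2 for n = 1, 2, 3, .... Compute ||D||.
||D|| = 2 (attained at n = 5)

For D diagonal, ||D|| = sup_n |d_n|. Treat f(x) = 40x / (x + 5)^2 for real x > 0. By the quotient rule, f'(x) = 40(5 - x)/(x + 5)^3, which is positive for x < 5 and negative for x > 5. So f has a unique maximum at x = 5, and since 5 is a positive integer, the supremum over n ≥ 1 is attained at n = 5: d_5 = 40·5/(5 + 5)^2 = 40·5/100 = 2. Hence ||D|| = 2.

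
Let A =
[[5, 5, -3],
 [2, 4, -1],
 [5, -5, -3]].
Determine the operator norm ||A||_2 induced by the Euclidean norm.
||A||_2 ≈ 8.8919 (= sqrt(largest eigenvalue of A^T A))

||A||_2 = sigma_max(A) = sqrt(lambda_max(A^T A)). Form the symmetric matrix M = A^T A =
[[54, 8, -32],
 [8, 66, -4],
 [-32, -4, 19]].
Its characteristic polynomial (trace, sum of principal 2x2 minors, determinant of M give the coefficients) is
  p(λ) = det(λ I - M) = λ^3 - 139λ^2 + 4740λ - 100.
No integer candidate from the rational root theorem (±divisors of 100) is a root, so the roots are irrational. The cubic discriminant is Δ = 8222234000 > 0, so there are three distinct real roots. p(0) = -100 and p(1) = 4502 have opposite signs, so a root lies in (0, 1); Newton's method refines it to λ ≈ 0.0211. p(59) = 1080 and p(60) = -100 have opposite signs, so a root lies in (59, 60); Newton's method refines it to λ ≈ 59.9126. p(79) = -100 and p(80) = 1500 have opposite signs, so a root lies in (79, 80); Newton's method refines it to λ ≈ 79.0663. Check (Vieta): the three roots sum to 139, matching tr M = 139.
So the eigenvalues of A^T A are ≈ 0.0211, 59.9126, 79.0663 (all ≥ 0, as they must be for A^T A). The largest is λ_max ≈ 79.0663, hence ||A||_2 = sqrt(λ_max) ≈ 8.8919.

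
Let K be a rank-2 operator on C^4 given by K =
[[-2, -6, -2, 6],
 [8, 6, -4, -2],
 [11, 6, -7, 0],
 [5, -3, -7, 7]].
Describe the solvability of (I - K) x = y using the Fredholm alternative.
(I - K) is invertible (det(I - K) = -6 ≠ 0), so for every y in C^4 the equation (I - K) x = y has a unique solution.

K has rank 2 and factors as K = U V^T = u1 v1^T + u2 v2^T with u1 = (2, -2, -2, 1), v1 = (-1, -3, -1, 3), u2 = (0, 2, 3, 2), v2 = (3, 0, -3, 2) (multiplying out reproduces the displayed K). The nonzero eigenvalues of U V^T coincide with those of the 2 x 2 matrix G = V^T U = [[v1·u1, v1·u2], [v2·u1, v2·u2]] = [[9, -3], [14, -5]], and by the Sylvester determinant identity det(I_4 - U V^T) = det(I_2 - V^T U) = det([[-8, 3], [-14, 6]]) = (-8)(6) - (3)(-14) = -6. (Direct check: I - K =
[[3, 6, 2, -6],
 [-8, -5, 4, 2],
 [-11, -6, 8, 0],
 [-5, 3, 7, -6]]
has determinant -6.) The finite-dimensional Fredholm alternative says: either (I - K) is invertible, or ker(I - K) ≠ {0} and then range(I - K) = ker((I - K)^*)^⊥, with dim ker(I - K) = dim ker((I - K)^*). Since det(I - K) ≠ 0, 1 is not an eigenvalue of K and ker(I - K) = {0}, so we are in the first case: for every y there is a unique x = (I - K)^(-1) y. (Explicitly, by the Woodbury identity, (I - U V^T)^(-1) = I + U (I_2 - G)^(-1) V^T.)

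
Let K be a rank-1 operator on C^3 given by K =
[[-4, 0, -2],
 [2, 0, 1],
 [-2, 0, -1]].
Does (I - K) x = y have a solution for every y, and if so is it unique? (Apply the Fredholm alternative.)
(I - K) is invertible (det(I - K) = 6 ≠ 0), so for every y in C^3 the equation (I - K) x = y has a unique solution.

K has rank 1, so it is an outer product K = u v^T: every row of K is a multiple of one row vector. Reading off the entries, u = (2, -1, 1) and v = (-2, 0, -1) (row i of K equals u_i·v^T). A rank-one matrix u v^T satisfies K u = u (v·u) and kills the (2)-dimensional subspace v^⊥, so its characteristic polynomial is lambda^2 (lambda - v·u) with v·u = tr K = -5. Hence the eigenvalues of I - K are 1 (multiplicity 2) and 1 - (-5) = 6, so det(I - K) = 6. (Direct check: I - K =
[[5, 0, 2],
 [-2, 1, -1],
 [2, 0, 2]]
has determinant 6.) The finite-dimensional Fredholm alternative says: either (I - K) is invertible, or ker(I - K) ≠ {0} and then range(I - K) = ker((I - K)^*)^⊥, with dim ker(I - K) = dim ker((I - K)^*). Since det(I - K) ≠ 0, 1 is not an eigenvalue of K and ker(I - K) = {0}, so we are in the first case: for every y there is a unique x = (I - K)^(-1) y. Explicitly, by the Sherman–Morrison formula, (I - u v^T)^(-1) = I + u v^T/(1 - v·u), i.e. (I - K)^(-1) = I + K/(6).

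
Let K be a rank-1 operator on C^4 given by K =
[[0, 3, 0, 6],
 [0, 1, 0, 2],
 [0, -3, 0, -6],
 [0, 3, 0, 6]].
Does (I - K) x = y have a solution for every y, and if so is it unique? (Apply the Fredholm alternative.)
(I - K) is invertible (det(I - K) = -6 ≠ 0), so for every y in C^4 the equation (I - K) x = y has a unique solution.

K has rank 1, so it is an outer product K = u v^T: every row of K is a multiple of one row vector. Reading off the entries, u = (3, 1, -3, 3) and v = (0, 1, 0, 2) (row i of K equals u_i·v^T). A rank-one matrix u v^T satisfies K u = u (v·u) and kills the (3)-dimensional subspace v^⊥, so its characteristic polynomial is lambda^3 (lambda - v·u) with v·u = tr K = 7. Hence the eigenvalues of I - K are 1 (multiplicity 3) and 1 - (7) = -6, so det(I - K) = -6. (Direct check: I - K =
[[1, -3, 0, -6],
 [0, 0, 0, -2],
 [0, 3, 1, 6],
 [0, -3, 0, -5]]
has determinant -6.) The finite-dimensional Fredholm alternative says: either (I - K) is invertible, or ker(I - K) ≠ {0} and then range(I - K) = ker((I - K)^*)^⊥, with dim ker(I - K) = dim ker((I - K)^*). Since det(I - K) ≠ 0, 1 is not an eigenvalue of K and ker(I - K) = {0}, so we are in the first case: for every y there is a unique x = (I - K)^(-1) y. Explicitly, by the Sherman–Morrison formula, (I - u v^T)^(-1) = I + u v^T/(1 - v·u), i.e. (I - K)^(-1) = I + K/(-6).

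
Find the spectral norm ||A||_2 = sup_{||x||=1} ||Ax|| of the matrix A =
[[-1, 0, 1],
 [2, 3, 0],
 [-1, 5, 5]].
||A||_2 ≈ 7.4511 (= sqrt(largest eigenvalue of A^T A))

||A||_2 = sigma_max(A) = sqrt(lambda_max(A^T A)). Form the symmetric matrix M = A^T A =
[[6, 1, -6],
 [1, 34, 25],
 [-6, 25, 26]].
Its characteristic polynomial (trace, sum of principal 2x2 minors, determinant of M give the coefficients) is
  p(λ) = det(λ I - M) = λ^3 - 66λ^2 + 582λ - 4.
No integer candidate from the rational root theorem (±divisors of 4) is a root, so the roots are irrational. The cubic discriminant is Δ = 685097568 > 0, so there are three distinct real roots. p(0) = -4 and p(1) = 513 have opposite signs, so a root lies in (0, 1); Newton's method refines it to λ ≈ 0.0069. p(10) = 216 and p(11) = -257 have opposite signs, so a root lies in (10, 11); Newton's method refines it to λ ≈ 10.4749. p(55) = -1269 and p(56) = 1228 have opposite signs, so a root lies in (55, 56); Newton's method refines it to λ ≈ 55.5183. Check (Vieta): the three roots sum to 66, matching tr M = 66.
So the eigenvalues of A^T A are ≈ 0.0069, 10.4749, 55.5183 (all ≥ 0, as they must be for A^T A). The largest is λ_max ≈ 55.5183, hence ||A||_2 = sqrt(λ_max) ≈ 7.4511.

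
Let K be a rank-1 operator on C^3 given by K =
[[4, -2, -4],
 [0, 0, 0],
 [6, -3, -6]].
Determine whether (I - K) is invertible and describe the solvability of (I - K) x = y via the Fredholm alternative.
(I - K) is invertible (det(I - K) = 3 ≠ 0), so for every y in C^3 the equation (I - K) x = y has a unique solution.

K has rank 1, so it is an outer product K = u v^T: every row of K is a multiple of one row vector. Reading off the entries, u = (-2, 0, -3) and v = (-2, 1, 2) (row i of K equals u_i·v^T). A rank-one matrix u v^T satisfies K u = u (v·u) and kills the (2)-dimensional subspace v^⊥, so its characteristic polynomial is lambda^2 (lambda - v·u) with v·u = tr K = -2. Hence the eigenvalues of I - K are 1 (multiplicity 2) and 1 - (-2) = 3, so det(I - K) = 3. (Direct check: I - K =
[[-3, 2, 4],
 [0, 1, 0],
 [-6, 3, 7]]
has determinant 3.) The finite-dimensional Fredholm alternative says: either (I - K) is invertible, or ker(I - K) ≠ {0} and then range(I - K) = ker((I - K)^*)^⊥, with dim ker(I - K) = dim ker((I - K)^*). Since det(I - K) ≠ 0, 1 is not an eigenvalue of K and ker(I - K) = {0}, so we are in the first case: for every y there is a unique x = (I - K)^(-1) y. Explicitly, by the Sherman–Morrison formula, (I - u v^T)^(-1) = I + u v^T/(1 - v·u), i.e. (I - K)^(-1) = I + K/(3).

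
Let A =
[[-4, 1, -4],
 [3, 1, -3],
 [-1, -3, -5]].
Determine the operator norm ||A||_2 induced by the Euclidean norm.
||A||_2 ≈ 7.5124 (= sqrt(largest eigenvalue of A^T A))

||A||_2 = sigma_max(A) = sqrt(lambda_max(A^T A)). Form the symmetric matrix M = A^T A =
[[26, 2, 12],
 [2, 11, 8],
 [12, 8, 50]].
Its characteristic polynomial (trace, sum of principal 2x2 minors, determinant of M give the coefficients) is
  p(λ) = det(λ I - M) = λ^3 - 87λ^2 + 1924λ - 11236.
No integer candidate from the rational root theorem (±divisors of 11236) is a root, so the roots are irrational. The cubic discriminant is Δ = 379316048 > 0, so there are three distinct real roots. p(9) = -238 and p(10) = 304 have opposite signs, so a root lies in (9, 10); Newton's method refines it to λ ≈ 9.4129. p(21) = 62 and p(22) = -368 have opposite signs, so a root lies in (21, 22); Newton's method refines it to λ ≈ 21.151. p(56) = -708 and p(57) = 962 have opposite signs, so a root lies in (56, 57); Newton's method refines it to λ ≈ 56.4361. Check (Vieta): the three roots sum to 87, matching tr M = 87.
So the eigenvalues of A^T A are ≈ 9.4129, 21.151, 56.4361 (all ≥ 0, as they must be for A^T A). The largest is λ_max ≈ 56.4361, hence ||A||_2 = sqrt(λ_max) ≈ 7.5124.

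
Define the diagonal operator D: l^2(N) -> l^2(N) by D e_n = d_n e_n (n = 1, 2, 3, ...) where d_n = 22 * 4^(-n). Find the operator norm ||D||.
||D|| = 11/2 (attained at n = 1)

For D diagonal, ||D|| = sup_n |d_n|. The sequence d_n = 22 * 4^(-n) is positive and strictly decreasing (ratio 4^(-1) < 1), so the supremum is d_1 = 22/4 = 11/2. Hence ||D|| = 11/2.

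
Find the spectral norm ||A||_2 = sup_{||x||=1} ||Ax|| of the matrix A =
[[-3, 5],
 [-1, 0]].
||A||_2 = sqrt((35 + sqrt(1125))/2) ≈ 5.8541 (= sqrt(largest eigenvalue of A^T A))

||A||_2 = sigma_max(A) = sqrt(lambda_max(A^T A)). Form the symmetric matrix M = A^T A =
[[10, -15],
 [-15, 25]].
Its characteristic polynomial (trace, determinant of M give the coefficients) is
  p(λ) = det(λ I - M) = λ^2 - 35λ + 25.
For λ^2 - 35λ + 25 the discriminant is 1125. It is nonnegative but not a perfect square, so the roots are real and irrational: λ = (35 ± sqrt(1125))/2 ≈ 34.2705, 0.7295.
So the eigenvalues of A^T A are ≈ 0.7295, 34.2705 (all ≥ 0, as they must be for A^T A). The largest is λ_max = (35 + sqrt(1125))/2 ≈ 34.2705, hence ||A||_2 = sqrt(λ_max) = sqrt((35 + sqrt(1125))/2) ≈ 5.8541.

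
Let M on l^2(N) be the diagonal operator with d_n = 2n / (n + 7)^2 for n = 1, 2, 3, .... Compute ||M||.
||M|| = 1/14 (attained at n = 7)

For M diagonal, ||M|| = sup_n |d_n|. Treat f(x) = 2x / (x + 7)^2 for real x > 0. By the quotient rule, f'(x) = 2(7 - x)/(x + 7)^3, which is positive for x < 7 and negative for x > 7. So f has a unique maximum at x = 7, and since 7 is a positive integer, the supremum over n ≥ 1 is attained at n = 7: d_7 = 2·7/(7 + 7)^2 = 2·7/196 = 1/14. Hence ||M|| = 1/14.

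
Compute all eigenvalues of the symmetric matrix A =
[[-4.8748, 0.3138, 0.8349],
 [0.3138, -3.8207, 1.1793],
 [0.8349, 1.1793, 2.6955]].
sigma(A) ≈ {-5, -4, 3}

A is real symmetric, so its spectrum consists of real eigenvalues. Expanding the characteristic polynomial of the displayed matrix gives
  det(λ I - A) = p(λ) = λ^3 + (6)λ^2 + (-7)λ + (-60).
Solving p(λ) = 0 yields eigenvalues ≈ -5, -4, 3. (A is shown rounded to 4 decimals, so these recover the underlying integer eigenvalues to within that precision.)
Verification: the trace of A = -6 equals the sum of eigenvalues -6, and det(A) ≈ 59.9995 matches the eigenvalue product 60.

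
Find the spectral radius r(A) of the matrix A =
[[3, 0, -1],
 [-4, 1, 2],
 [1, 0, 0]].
r(A) = (3 + sqrt(5))/2 ≈ 2.618

The eigenvalues of A are the roots of its characteristic polynomial. With M = A (coefficients from the trace, the sum of principal 2x2 minors, and det A):
  p(λ) = det(λ I - M) = λ^3 - 4λ^2 + 4λ - 1.
By the rational root theorem any rational root is an integer divisor of 1. Testing λ = 1: p(1) = 1 - 4 + 4 - 1 = 0, so λ = 1 is a root. Dividing out (λ - 1) leaves p(λ) = (λ - 1)(λ^2 - 3λ + 1). For λ^2 - 3λ + 1 the discriminant is 5. It is nonnegative but not a perfect square, so the roots are real and irrational: λ = (3 ± sqrt(5))/2 ≈ 2.618, 0.382.
Thus the eigenvalues (to 4 decimals) are 2.618 (modulus 2.618); 0.382 (modulus 0.382); 1 (modulus 1). The spectral radius is the largest modulus: r(A) = (3 + sqrt(5))/2 ≈ 2.618. (Cross-check: r(A) ≤ ||A||_2 ≈ 5.6003; equality holds whenever A is normal, though it can also hold for some non-normal A.)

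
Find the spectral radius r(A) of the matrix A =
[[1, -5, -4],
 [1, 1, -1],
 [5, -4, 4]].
r(A) ≈ 4.6444

The eigenvalues of A are the roots of its characteristic polynomial. With M = A (coefficients from the trace, the sum of principal 2x2 minors, and det A):
  p(λ) = det(λ I - M) = λ^3 - 6λ^2 + 30λ - 81.
No integer candidate from the rational root theorem (±divisors of 81) is a root, so the roots are irrational. The cubic discriminant is Δ = -60291 < 0, so there is one real root and a complex-conjugate pair. p(3) = -18 and p(4) = 7 have opposite signs, so a root lies in (3, 4); Newton's method refines it to λ ≈ 3.7552. Dividing out (λ - (3.7552)) leaves approximately λ^2 - 2.2448λ + 21.5703. For λ^2 - 2.2448λ + 21.5703 the discriminant is -81.2418. It is negative, so the remaining roots are the complex-conjugate pair λ ≈ 1.1224 ± 4.5067i. Their product equals the constant term, so |λ|^2 ≈ 21.5703 and |λ| ≈ 4.6444.
Thus the eigenvalues (to 4 decimals) are 3.7552 (modulus 3.7552); 1.1224 ± 4.5067i (modulus 4.6444). The spectral radius is the largest modulus: r(A) ≈ 4.6444. (Cross-check: r(A) ≤ ||A||_2 ≈ 7.8321; equality holds whenever A is normal, though it can also hold for some non-normal A.)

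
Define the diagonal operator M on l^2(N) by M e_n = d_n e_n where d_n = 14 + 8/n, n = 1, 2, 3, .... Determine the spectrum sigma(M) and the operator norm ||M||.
sigma(M) = {14 + 8/n : n ≥ 1} ∪ {14}; ||M|| = 22

A bounded diagonal operator on l^2 with diagonal entries d_n has spectrum equal to the closure of {d_n : n ≥ 1}: every d_n is an eigenvalue (with eigenvector e_n), so {d_n} ⊂ sigma(M); the spectrum is closed, so its closure is too; and for lambda not in the closure, (M - lambda I) has bounded inverse (the diagonal entries 1/(d_n - lambda) are bounded). For our sequence d_n = 14 + 8/n, n = 1, 2, 3, ...:
  - {d_n} = {14 + 8/n : n ≥ 1}; the only limit point is 14
  - closure = {14 + 8/n : n ≥ 1} ∪ {14}
For the norm: a diagonal operator has ||M|| = sup_n |d_n|. Here d_n = 14 + 8/n is positive and decreasing, so sup_n |d_n| = d_1 = 14 + 8 = 22. So ||M|| = 22.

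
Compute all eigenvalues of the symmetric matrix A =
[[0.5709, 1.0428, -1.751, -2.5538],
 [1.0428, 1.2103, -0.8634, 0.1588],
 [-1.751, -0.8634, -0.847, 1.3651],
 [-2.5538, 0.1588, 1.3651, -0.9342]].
sigma(A) ≈ {-3, -2, 1, 4}

A is real symmetric, so its spectrum consists of real eigenvalues. Expanding the characteristic polynomial of the displayed matrix gives
  det(λ I - A) = p(λ) = λ^4 + (0)λ^3 + (-15)λ^2 + (-10)λ + (24).
Solving p(λ) = 0 yields eigenvalues ≈ -3, -2, 1, 4. (A is shown rounded to 4 decimals, so these recover the underlying integer eigenvalues to within that precision.)
Verification: the trace of A = 0 equals the sum of eigenvalues 0, and det(A) ≈ 23.9999 matches the eigenvalue product 24.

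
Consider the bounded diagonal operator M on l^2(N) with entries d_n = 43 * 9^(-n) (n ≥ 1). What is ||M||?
||M|| = 43/9 (attained at n = 1)

For M diagonal, ||M|| = sup_n |d_n|. The sequence d_n = 43 * 9^(-n) is positive and strictly decreasing (ratio 9^(-1) < 1), so the supremum is d_1 = 43/9. Hence ||M|| = 43/9.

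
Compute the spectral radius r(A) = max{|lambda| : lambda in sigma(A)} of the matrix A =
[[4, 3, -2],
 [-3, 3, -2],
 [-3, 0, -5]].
r(A) ≈ 5.3685

The eigenvalues of A are the roots of its characteristic polynomial. With M = A (coefficients from the trace, the sum of principal 2x2 minors, and det A):
  p(λ) = det(λ I - M) = λ^3 - 2λ^2 - 20λ + 105.
No integer candidate from the rational root theorem (±divisors of 105) is a root, so the roots are irrational. The cubic discriminant is Δ = -185115 < 0, so there is one real root and a complex-conjugate pair. p(-6) = -63 and p(-5) = 30 have opposite signs, so a root lies in (-6, -5); Newton's method refines it to λ ≈ -5.3685. Dividing out (λ - (-5.3685)) leaves approximately λ^2 - 7.3685λ + 19.5584. For λ^2 - 7.3685λ + 19.5584 the discriminant is -23.938. It is negative, so the remaining roots are the complex-conjugate pair λ ≈ 3.6843 ± 2.4463i. Their product equals the constant term, so |λ|^2 ≈ 19.5584 and |λ| ≈ 4.4225.
Thus the eigenvalues (to 4 decimals) are -5.3685 (modulus 5.3685); 3.6843 ± 2.4463i (modulus 4.4225). The spectral radius is the largest modulus: r(A) ≈ 5.3685. (Cross-check: r(A) ≤ ||A||_2 ≈ 6.9268; equality holds whenever A is normal, though it can also hold for some non-normal A.)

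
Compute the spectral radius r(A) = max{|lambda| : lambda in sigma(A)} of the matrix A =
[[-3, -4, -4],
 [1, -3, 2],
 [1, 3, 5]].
r(A) ≈ 4.9385

The eigenvalues of A are the roots of its characteristic polynomial. With M = A (coefficients from the trace, the sum of principal 2x2 minors, and det A):
  p(λ) = det(λ I - M) = λ^3 + λ^2 - 19λ - 51.
No integer candidate from the rational root theorem (±divisors of 51) is a root, so the roots are irrational. The cubic discriminant is Δ = -24784 < 0, so there is one real root and a complex-conjugate pair. p(4) = -47 and p(5) = 4 have opposite signs, so a root lies in (4, 5); Newton's method refines it to λ ≈ 4.9385. Dividing out (λ - (4.9385)) leaves approximately λ^2 + 5.9385λ + 10.3271. For λ^2 + 5.9385λ + 10.3271 the discriminant is -6.0427. It is negative, so the remaining roots are the complex-conjugate pair λ ≈ -2.9692 ± 1.2291i. Their product equals the constant term, so |λ|^2 ≈ 10.3271 and |λ| ≈ 3.2136.
Thus the eigenvalues (to 4 decimals) are 4.9385 (modulus 4.9385); -2.9692 ± 1.2291i (modulus 3.2136). The spectral radius is the largest modulus: r(A) ≈ 4.9385. (Cross-check: r(A) ≤ ||A||_2 ≈ 8.5519; equality holds whenever A is normal, though it can also hold for some non-normal A.)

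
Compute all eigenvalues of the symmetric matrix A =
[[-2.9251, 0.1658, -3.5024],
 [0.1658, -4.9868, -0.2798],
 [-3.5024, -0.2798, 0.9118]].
sigma(A) ≈ {-5, 3} (-5 with multiplicity 2)

A is real symmetric, so its spectrum consists of real eigenvalues. Expanding the characteristic polynomial of the displayed matrix gives
  det(λ I - A) = p(λ) = λ^3 + (7)λ^2 + (-5)λ + (-75.0013).
Solving p(λ) = 0 yields eigenvalues ≈ -5, -5, 3. (A is shown rounded to 4 decimals, so these recover the underlying integer eigenvalues to within that precision.)
Verification: the trace of A = -7 equals the sum of eigenvalues -7, and det(A) ≈ 75.0013 matches the eigenvalue product 75.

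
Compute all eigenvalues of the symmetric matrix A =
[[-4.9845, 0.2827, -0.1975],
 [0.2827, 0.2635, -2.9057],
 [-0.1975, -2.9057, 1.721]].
sigma(A) ≈ {-5, -2, 4}

A is real symmetric, so its spectrum consists of real eigenvalues. Expanding the characteristic polynomial of the displayed matrix gives
  det(λ I - A) = p(λ) = λ^3 + (3)λ^2 + (-18)λ + (-40).
Solving p(λ) = 0 yields eigenvalues ≈ -5, -2, 4. (A is shown rounded to 4 decimals, so these recover the underlying integer eigenvalues to within that precision.)
Verification: the trace of A = -3 equals the sum of eigenvalues -3, and det(A) ≈ 40.0009 matches the eigenvalue product 40.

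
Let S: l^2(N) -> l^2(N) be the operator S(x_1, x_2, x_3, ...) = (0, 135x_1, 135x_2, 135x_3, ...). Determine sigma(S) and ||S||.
sigma(S) = closed disk {z in C : |z| ≤ 135}; ||S|| = 135

Note S = 135·U where U is the unit right shift (U x)_k = x_{k-1} (with x_0 := 0); so ||S|| = 135||U|| and sigma(S) = 135·sigma(U). ||S x||^2 = sum_{k≥1} |135x_k|^2 = 18225||x||^2, so ||S|| = 135 and sigma(S) ⊂ {|z| ≤ 135}. For any |lambda| < 135, the equation (S - lambda I) x = 0 forces x_1 = 0, then 135x_k = lambda x_{k+1} ⇒ x = 0, so S has no eigenvalues. But (S - lambda I) is not surjective for |lambda| < 135: solving (S - lambda I) x = e_1 would require x_n proportional to (lambda/135)^(-n), which is not in l^2. So every |lambda| < 135 lies in the residual spectrum. The boundary |lambda| = 135 is in the approximate point spectrum (the spectrum is closed). Hence sigma(S) is the closed disk of radius 135.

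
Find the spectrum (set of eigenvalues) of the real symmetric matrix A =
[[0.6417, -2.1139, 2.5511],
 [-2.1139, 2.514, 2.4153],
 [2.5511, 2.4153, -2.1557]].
sigma(A) ≈ {-5, 2, 4}

A is real symmetric, so its spectrum consists of real eigenvalues. Expanding the characteristic polynomial of the displayed matrix gives
  det(λ I - A) = p(λ) = λ^3 + (-1)λ^2 + (-22)λ + (40).
Solving p(λ) = 0 yields eigenvalues ≈ -5, 2, 4. (A is shown rounded to 4 decimals, so these recover the underlying integer eigenvalues to within that precision.)
Verification: the trace of A = 1 equals the sum of eigenvalues 1, and det(A) ≈ -39.9999 matches the eigenvalue product -40.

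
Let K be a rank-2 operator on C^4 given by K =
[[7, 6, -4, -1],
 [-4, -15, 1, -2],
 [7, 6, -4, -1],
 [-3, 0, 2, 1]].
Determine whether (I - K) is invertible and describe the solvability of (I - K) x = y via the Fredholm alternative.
(I - K) is invertible (det(I - K) = -28 ≠ 0), so for every y in C^4 the equation (I - K) x = y has a unique solution.

K has rank 2 and factors as K = U V^T = u1 v1^T + u2 v2^T with u1 = (-1, -2, -1, 1), v1 = (-1, 3, 1, 1), u2 = (3, -3, 3, -1), v2 = (2, 3, -1, 0) (multiplying out reproduces the displayed K). The nonzero eigenvalues of U V^T coincide with those of the 2 x 2 matrix G = V^T U = [[v1·u1, v1·u2], [v2·u1, v2·u2]] = [[-5, -10], [-7, -6]], and by the Sylvester determinant identity det(I_4 - U V^T) = det(I_2 - V^T U) = det([[6, 10], [7, 7]]) = (6)(7) - (10)(7) = -28. (Direct check: I - K =
[[-6, -6, 4, 1],
 [4, 16, -1, 2],
 [-7, -6, 5, 1],
 [3, 0, -2, 0]]
has determinant -28.) The finite-dimensional Fredholm alternative says: either (I - K) is invertible, or ker(I - K) ≠ {0} and then range(I - K) = ker((I - K)^*)^⊥, with dim ker(I - K) = dim ker((I - K)^*). Since det(I - K) ≠ 0, 1 is not an eigenvalue of K and ker(I - K) = {0}, so we are in the first case: for every y there is a unique x = (I - K)^(-1) y. (Explicitly, by the Woodbury identity, (I - U V^T)^(-1) = I + U (I_2 - G)^(-1) V^T.)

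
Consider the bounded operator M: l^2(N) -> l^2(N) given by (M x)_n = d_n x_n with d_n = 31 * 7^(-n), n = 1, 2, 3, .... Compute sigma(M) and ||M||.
sigma(M) = {31 * 7^(-n) : n ≥ 1} ∪ {0}; ||M|| = 31/7

A bounded diagonal operator on l^2 with diagonal entries d_n has spectrum equal to the closure of {d_n : n ≥ 1}: every d_n is an eigenvalue (with eigenvector e_n), so {d_n} ⊂ sigma(M); the spectrum is closed, so its closure is too; and for lambda not in the closure, (M - lambda I) has bounded inverse (the diagonal entries 1/(d_n - lambda) are bounded). For our sequence d_n = 31 * 7^(-n), n = 1, 2, 3, ...:
  - {d_n} = {31 * 7^(-n) : n ≥ 1}; the only limit point is 0
  - closure = {31 * 7^(-n) : n ≥ 1} ∪ {0}
For the norm: a diagonal operator has ||M|| = sup_n |d_n|. Here d_n = 31 * 7^(-n) is positive and decreasing, so sup_n |d_n| = d_1 = 31/7. So ||M|| = 31/7.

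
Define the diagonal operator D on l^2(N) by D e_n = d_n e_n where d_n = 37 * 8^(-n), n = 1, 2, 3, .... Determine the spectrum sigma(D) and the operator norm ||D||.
sigma(D) = {37 * 8^(-n) : n ≥ 1} ∪ {0}; ||D|| = 37/8

A bounded diagonal operator on l^2 with diagonal entries d_n has spectrum equal to the closure of {d_n : n ≥ 1}: every d_n is an eigenvalue (with eigenvector e_n), so {d_n} ⊂ sigma(D); the spectrum is closed, so its closure is too; and for lambda not in the closure, (D - lambda I) has bounded inverse (the diagonal entries 1/(d_n - lambda) are bounded). For our sequence d_n = 37 * 8^(-n), n = 1, 2, 3, ...:
  - {d_n} = {37 * 8^(-n) : n ≥ 1}; the only limit point is 0
  - closure = {37 * 8^(-n) : n ≥ 1} ∪ {0}
For the norm: a diagonal operator has ||D|| = sup_n |d_n|. Here d_n = 37 * 8^(-n) is positive and decreasing, so sup_n |d_n| = d_1 = 37/8. So ||D|| = 37/8.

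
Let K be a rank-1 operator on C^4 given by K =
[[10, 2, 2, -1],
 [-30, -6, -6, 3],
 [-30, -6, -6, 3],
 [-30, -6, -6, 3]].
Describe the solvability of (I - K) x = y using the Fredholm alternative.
(I - K) is singular (det(I - K) = 0, i.e. 1 ∈ sigma(K)). (I - K) x = y is solvable iff y ⊥ ker((I - K)^*) = span{(10, 2, 2, -1)}, i.e. iff 10y_1 + 2y_2 + 2y_3 - y_4 = 0. When solvable, the solutions are x = y + c·(1, -3, -3, -3), c arbitrary (ker(I - K) = span{(1, -3, -3, -3)}, dimension 1).

K has rank 1, so it is an outer product K = u v^T: every row of K is a multiple of one row vector. Reading off the entries, u = (1, -3, -3, -3) and v = (10, 2, 2, -1) (row i of K equals u_i·v^T). A rank-one matrix u v^T satisfies K u = u (v·u) and kills the (3)-dimensional subspace v^⊥, so its characteristic polynomial is lambda^3 (lambda - v·u) with v·u = tr K = 1. Hence the eigenvalues of I - K are 1 (multiplicity 3) and 1 - (1) = 0, so det(I - K) = 0. (Direct check: I - K =
[[-9, -2, -2, 1],
 [30, 7, 6, -3],
 [30, 6, 7, -3],
 [30, 6, 6, -2]]
has determinant 0.) So 1 is an eigenvalue of K and (I - K) is not invertible. The finite-dimensional Fredholm alternative says: either (I - K) is invertible, or ker(I - K) ≠ {0} and then range(I - K) = ker((I - K)^*)^⊥, with dim ker(I - K) = dim ker((I - K)^*). We are in the second case, so we need both kernels. Kernel of I - K: (I - K) u = u - u (v·u) = u - u = 0, so ker(I - K) = span{u} = span{(1, -3, -3, -3)} (it is exactly 1-dimensional because rank(I - K) = 3). Kernel of the adjoint: K is real, so (I - K)^* = I - K^T = I - v u^T, and (I - v u^T) v = v - v (u·v) = 0; hence ker((I - K)^*) = span{v} = span{(10, 2, 2, -1)}. Therefore (I - K) x = y is solvable iff <y, v> = 0, i.e. iff 10y_1 + 2y_2 + 2y_3 - y_4 = 0. When this holds, K y = u (v·y) = 0, so (I - K) y = y and x = y is a particular solution; the full solution set is the line x = y + c·u = y + c·(1, -3, -3, -3), c ∈ C.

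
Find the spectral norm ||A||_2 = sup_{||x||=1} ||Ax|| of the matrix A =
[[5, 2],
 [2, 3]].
||A||_2 = sqrt((42 + sqrt(1280))/2) ≈ 6.2361 (= sqrt(largest eigenvalue of A^T A))

||A||_2 = sigma_max(A) = sqrt(lambda_max(A^T A)). Form the symmetric matrix M = A^T A =
[[29, 16],
 [16, 13]].
Its characteristic polynomial (trace, determinant of M give the coefficients) is
  p(λ) = det(λ I - M) = λ^2 - 42λ + 121.
For λ^2 - 42λ + 121 the discriminant is 1280. It is nonnegative but not a perfect square, so the roots are real and irrational: λ = (42 ± sqrt(1280))/2 ≈ 38.8885, 3.1115.
So the eigenvalues of A^T A are ≈ 3.1115, 38.8885 (all ≥ 0, as they must be for A^T A). The largest is λ_max = (42 + sqrt(1280))/2 ≈ 38.8885, hence ||A||_2 = sqrt(λ_max) = sqrt((42 + sqrt(1280))/2) ≈ 6.2361.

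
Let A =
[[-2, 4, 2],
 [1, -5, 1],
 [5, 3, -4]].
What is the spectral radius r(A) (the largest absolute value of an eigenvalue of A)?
r(A) ≈ 6.2748

The eigenvalues of A are the roots of its characteristic polynomial. With M = A (coefficients from the trace, the sum of principal 2x2 minors, and det A):
  p(λ) = det(λ I - M) = λ^3 + 11λ^2 + 21λ - 58.
No integer candidate from the rational root theorem (±divisors of 58) is a root, so the roots are irrational. The cubic discriminant is Δ = -6883 < 0, so there is one real root and a complex-conjugate pair. p(1) = -25 and p(2) = 36 have opposite signs, so a root lies in (1, 2); Newton's method refines it to λ ≈ 1.4731. Dividing out (λ - (1.4731)) leaves approximately λ^2 + 12.4731λ + 39.3737. For λ^2 + 12.4731λ + 39.3737 the discriminant is -1.9172. It is negative, so the remaining roots are the complex-conjugate pair λ ≈ -6.2365 ± 0.6923i. Their product equals the constant term, so |λ|^2 ≈ 39.3737 and |λ| ≈ 6.2748.
Thus the eigenvalues (to 4 decimals) are 1.4731 (modulus 1.4731); -6.2365 ± 0.6923i (modulus 6.2748). The spectral radius is the largest modulus: r(A) ≈ 6.2748. (Cross-check: r(A) ≤ ||A||_2 ≈ 7.5546; equality holds whenever A is normal, though it can also hold for some non-normal A.)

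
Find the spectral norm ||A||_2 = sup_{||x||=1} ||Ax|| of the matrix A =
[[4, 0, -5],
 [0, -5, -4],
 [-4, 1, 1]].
||A||_2 ≈ 8.3618 (= sqrt(largest eigenvalue of A^T A))

||A||_2 = sigma_max(A) = sqrt(lambda_max(A^T A)). Form the symmetric matrix M = A^T A =
[[32, -4, -24],
 [-4, 26, 21],
 [-24, 21, 42]].
Its characteristic polynomial (trace, sum of principal 2x2 minors, determinant of M give the coefficients) is
  p(λ) = det(λ I - M) = λ^3 - 100λ^2 + 2235λ - 9216.
No integer candidate from the rational root theorem (±divisors of 9216) is a root, so the roots are irrational. The cubic discriminant is Δ = 3213670788 > 0, so there are three distinct real roots. p(5) = -416 and p(6) = 810 have opposite signs, so a root lies in (5, 6); Newton's method refines it to λ ≈ 5.3244. p(24) = 648 and p(25) = -216 have opposite signs, so a root lies in (24, 25); Newton's method refines it to λ ≈ 24.7556. p(69) = -2592 and p(70) = 234 have opposite signs, so a root lies in (69, 70); Newton's method refines it to λ ≈ 69.92. Check (Vieta): the three roots sum to 100, matching tr M = 100.
So the eigenvalues of A^T A are ≈ 5.3244, 24.7556, 69.92 (all ≥ 0, as they must be for A^T A). The largest is λ_max ≈ 69.92, hence ||A||_2 = sqrt(λ_max) ≈ 8.3618.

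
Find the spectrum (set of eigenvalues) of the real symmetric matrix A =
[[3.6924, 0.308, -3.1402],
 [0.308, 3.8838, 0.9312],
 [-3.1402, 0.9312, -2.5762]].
sigma(A) ≈ {-4, 4, 5}

A is real symmetric, so its spectrum consists of real eigenvalues. Expanding the characteristic polynomial of the displayed matrix gives
  det(λ I - A) = p(λ) = λ^3 + (-5)λ^2 + (-16)λ + (80).
Solving p(λ) = 0 yields eigenvalues ≈ -4, 4, 5. (A is shown rounded to 4 decimals, so these recover the underlying integer eigenvalues to within that precision.)
Verification: the trace of A = 5 equals the sum of eigenvalues 5, and det(A) ≈ -80.0004 matches the eigenvalue product -80.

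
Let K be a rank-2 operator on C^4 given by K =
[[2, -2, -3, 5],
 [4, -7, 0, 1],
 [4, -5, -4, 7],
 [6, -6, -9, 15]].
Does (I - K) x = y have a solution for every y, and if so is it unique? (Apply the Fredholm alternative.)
(I - K) is invertible (det(I - K) = -75 ≠ 0), so for every y in C^4 the equation (I - K) x = y has a unique solution.

K has rank 2 and factors as K = U V^T = u1 v1^T + u2 v2^T with u1 = (1, -1, 1, 3), v1 = (0, 1, -2, 3), u2 = (-1, -2, -2, -3), v2 = (-2, 3, 1, -2) (multiplying out reproduces the displayed K). The nonzero eigenvalues of U V^T coincide with those of the 2 x 2 matrix G = V^T U = [[v1·u1, v1·u2], [v2·u1, v2·u2]] = [[6, -7], [-10, 0]], and by the Sylvester determinant identity det(I_4 - U V^T) = det(I_2 - V^T U) = det([[-5, 7], [10, 1]]) = (-5)(1) - (7)(10) = -75. (Direct check: I - K =
[[-1, 2, 3, -5],
 [-4, 8, 0, -1],
 [-4, 5, 5, -7],
 [-6, 6, 9, -14]]
has determinant -75.) The finite-dimensional Fredholm alternative says: either (I - K) is invertible, or ker(I - K) ≠ {0} and then range(I - K) = ker((I - K)^*)^⊥, with dim ker(I - K) = dim ker((I - K)^*). Since det(I - K) ≠ 0, 1 is not an eigenvalue of K and ker(I - K) = {0}, so we are in the first case: for every y there is a unique x = (I - K)^(-1) y. (Explicitly, by the Woodbury identity, (I - U V^T)^(-1) = I + U (I_2 - G)^(-1) V^T.)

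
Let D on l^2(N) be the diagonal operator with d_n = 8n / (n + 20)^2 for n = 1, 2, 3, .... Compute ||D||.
||D|| = 1/10 (attained at n = 20)

For D diagonal, ||D|| = sup_n |d_n|. Treat f(x) = 8x / (x + 20)^2 for real x > 0. By the quotient rule, f'(x) = 8(20 - x)/(x + 20)^3, which is positive for x < 20 and negative for x > 20. So f has a unique maximum at x = 20, and since 20 is a positive integer, the supremum over n ≥ 1 is attained at n = 20: d_20 = 8·20/(20 + 20)^2 = 8·20/1600 = 1/10. Hence ||D|| = 1/10.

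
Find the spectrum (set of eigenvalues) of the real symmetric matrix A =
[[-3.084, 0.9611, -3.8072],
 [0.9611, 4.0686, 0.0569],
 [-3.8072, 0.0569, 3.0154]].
sigma(A) ≈ {-5, 4, 5}

A is real symmetric, so its spectrum consists of real eigenvalues. Expanding the characteristic polynomial of the displayed matrix gives
  det(λ I - A) = p(λ) = λ^3 + (-4)λ^2 + (-25)λ + (100.0011).
Solving p(λ) = 0 yields eigenvalues ≈ -5, 4, 5. (A is shown rounded to 4 decimals, so these recover the underlying integer eigenvalues to within that precision.)
Verification: the trace of A = 4 equals the sum of eigenvalues 4, and det(A) ≈ -100.0011 matches the eigenvalue product -100.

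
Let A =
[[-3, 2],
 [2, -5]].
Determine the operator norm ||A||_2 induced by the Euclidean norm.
||A||_2 = sqrt((42 + sqrt(1280))/2) ≈ 6.2361 (= sqrt(largest eigenvalue of A^T A))

||A||_2 = sigma_max(A) = sqrt(lambda_max(A^T A)). Form the symmetric matrix M = A^T A =
[[13, -16],
 [-16, 29]].
Its characteristic polynomial (trace, determinant of M give the coefficients) is
  p(λ) = det(λ I - M) = λ^2 - 42λ + 121.
For λ^2 - 42λ + 121 the discriminant is 1280. It is nonnegative but not a perfect square, so the roots are real and irrational: λ = (42 ± sqrt(1280))/2 ≈ 38.8885, 3.1115.
So the eigenvalues of A^T A are ≈ 3.1115, 38.8885 (all ≥ 0, as they must be for A^T A). The largest is λ_max = (42 + sqrt(1280))/2 ≈ 38.8885, hence ||A||_2 = sqrt(λ_max) = sqrt((42 + sqrt(1280))/2) ≈ 6.2361.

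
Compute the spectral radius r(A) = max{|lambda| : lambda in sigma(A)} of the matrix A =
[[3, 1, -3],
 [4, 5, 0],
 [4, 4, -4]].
r(A) ≈ 4.3896

The eigenvalues of A are the roots of its characteristic polynomial. With M = A (coefficients from the trace, the sum of principal 2x2 minors, and det A):
  p(λ) = det(λ I - M) = λ^3 - 4λ^2 - 9λ + 32.
No integer candidate from the rational root theorem (±divisors of 32) is a root, so the roots are irrational. The cubic discriminant is Δ = 5492 > 0, so there are three distinct real roots. p(-3) = -4 and p(-2) = 26 have opposite signs, so a root lies in (-3, -2); Newton's method refines it to λ ≈ -2.9018. p(2) = 6 and p(3) = -4 have opposite signs, so a root lies in (2, 3); Newton's method refines it to λ ≈ 2.5122. p(4) = -4 and p(5) = 12 have opposite signs, so a root lies in (4, 5); Newton's method refines it to λ ≈ 4.3896. Check (Vieta): the three roots sum to 4, matching tr M = 4.
Thus the eigenvalues (to 4 decimals) are -2.9018 (modulus 2.9018); 2.5122 (modulus 2.5122); 4.3896 (modulus 4.3896). The spectral radius is the largest modulus: r(A) ≈ 4.3896. (Cross-check: r(A) ≤ ||A||_2 ≈ 9.7189; equality holds whenever A is normal, though it can also hold for some non-normal A.)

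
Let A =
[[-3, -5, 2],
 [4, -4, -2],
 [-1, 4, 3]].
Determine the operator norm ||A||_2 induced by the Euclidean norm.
||A||_2 ≈ 7.8649 (= sqrt(largest eigenvalue of A^T A))

||A||_2 = sigma_max(A) = sqrt(lambda_max(A^T A)). Form the symmetric matrix M = A^T A =
[[26, -5, -17],
 [-5, 57, 10],
 [-17, 10, 17]].
Its characteristic polynomial (trace, sum of principal 2x2 minors, determinant of M give the coefficients) is
  p(λ) = det(λ I - M) = λ^3 - 100λ^2 + 2479λ - 7396.
No integer candidate from the rational root theorem (±divisors of 7396) is a root, so the roots are irrational. The cubic discriminant is Δ = 2457726212 > 0, so there are three distinct real roots. p(3) = -832 and p(4) = 984 have opposite signs, so a root lies in (3, 4); Newton's method refines it to λ ≈ 3.446. p(34) = 594 and p(35) = -256 have opposite signs, so a root lies in (34, 35); Newton's method refines it to λ ≈ 34.6979. p(61) = -1296 and p(62) = 230 have opposite signs, so a root lies in (61, 62); Newton's method refines it to λ ≈ 61.8561. Check (Vieta): the three roots sum to 100, matching tr M = 100.
So the eigenvalues of A^T A are ≈ 3.446, 34.6979, 61.8561 (all ≥ 0, as they must be for A^T A). The largest is λ_max ≈ 61.8561, hence ||A||_2 = sqrt(λ_max) ≈ 7.8649.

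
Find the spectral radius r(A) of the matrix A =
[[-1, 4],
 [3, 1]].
r(A) = sqrt(52)/2 ≈ 3.6056

The eigenvalues of A are the roots of its characteristic polynomial. With M = A (coefficients from the trace and determinant):
  p(λ) = det(λ I - M) = λ^2 - 13.
For λ^2 - 13 the discriminant is 52. It is nonnegative but not a perfect square, so the roots are real and irrational: λ = ± sqrt(52)/2 ≈ 3.6056, -3.6056.
Thus the eigenvalues (to 4 decimals) are 3.6056 (modulus 3.6056); -3.6056 (modulus 3.6056). The spectral radius is the largest modulus: r(A) = sqrt(52)/2 ≈ 3.6056. (Cross-check: r(A) ≤ ||A||_2 ≈ 4.1401; equality holds whenever A is normal, though it can also hold for some non-normal A.)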